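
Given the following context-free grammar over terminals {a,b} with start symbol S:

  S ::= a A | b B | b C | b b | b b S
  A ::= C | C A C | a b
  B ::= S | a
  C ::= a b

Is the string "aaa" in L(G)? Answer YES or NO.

CNF form of G:
  S -> T0 A | T1 B | T1 C | T1 T1 | T1 X4
  A -> C X2 | T0 T1
  B -> T0 A | T1 B | T1 C | T1 T1 | T1 X3 | a
  C -> T0 T1
  T0 -> a
  T1 -> b
  X2 -> A C
  X3 -> T1 S
  X4 -> T1 S

Fill CYK table bottom-up:
  T[0,0] 'a' = {B,T0}  orig:{B}
  T[1,1] 'a' = {B,T0}  orig:{B}
  T[2,2] 'a' = {B,T0}  orig:{B}
  T[0,1] 'aa' = ∅
  T[1,2] 'aa' = ∅
  T[0,2] 'aaa' = ∅

S ∉ T[0,2] ⇒ NO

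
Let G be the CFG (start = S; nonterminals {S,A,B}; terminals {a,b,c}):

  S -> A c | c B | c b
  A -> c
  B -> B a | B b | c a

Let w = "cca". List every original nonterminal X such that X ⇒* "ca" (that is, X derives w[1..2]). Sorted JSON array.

CNF form of G:
  S -> A T2 | T2 B | T2 T1
  A -> c
  B -> B T0 | B T1 | T2 T0
  T0 -> a
  T1 -> b
  T2 -> c

Fill CYK table bottom-up — only the sub-triangle for w[1..2]:
  cell(1,1) c: {A,T2}  orig:{A}
  cell(2,2) a: {T0}  orig:{}
  cell(1,2) ca: {B}

Original NTs in T[1,2] deriving "ca": ["B"]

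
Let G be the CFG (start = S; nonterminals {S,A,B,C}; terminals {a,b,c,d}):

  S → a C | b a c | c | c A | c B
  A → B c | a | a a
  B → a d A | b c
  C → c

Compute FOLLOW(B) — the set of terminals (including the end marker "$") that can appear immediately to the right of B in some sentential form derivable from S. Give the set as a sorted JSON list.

FIRST iteration:
round 1:
  A via A→a: +{a}
  B via B→a d A: +{a}
  B via B→b c: +{b}
  C via C→c: +{c}
  S via S→a C: +{a}
  S via S→b a c: +{b}
  S via S→c: +{c}
  S: {a,b,c}  A: {a}  B: {a,b}  C: {c}
round 2:
  A via A→B c: +{b}
  S: {a,b,c}  A: {a,b}  B: {a,b}  C: {c}
round 3: done
  S: {a,b,c}  A: {a,b}  B: {a,b}  C: {c}

Compute FOLLOW by fixpoint:
FOLLOW(S) := {$}
iter 1:
  A→B c: FOLLOW(B) ⊇ FIRST(c) = {c}; new: +{c}
  B→a d A: FOLLOW(A) ⊇ FOLLOW(B) ⊇ {c}; new: +{c}
  S→a C: FOLLOW(C) ⊇ FOLLOW(S) ⊇ {$}; new: +{$}
  S→c A: FOLLOW(A) ⊇ FOLLOW(S) ⊇ {$}; new: +{$}
  S→c B: FOLLOW(B) ⊇ FOLLOW(S) ⊇ {$}; new: +{$}
  FOLLOW[S]={$}  FOLLOW[A]={$,c}  FOLLOW[B]={$,c}  FOLLOW[C]={$}
iter 2: done
  FOLLOW[S]={$}  FOLLOW[A]={$,c}  FOLLOW[B]={$,c}  FOLLOW[C]={$}

FOLLOW(B) = ["$", "c"]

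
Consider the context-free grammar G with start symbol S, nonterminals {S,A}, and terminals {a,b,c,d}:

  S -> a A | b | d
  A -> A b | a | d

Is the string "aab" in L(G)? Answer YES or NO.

CNF form of G:
  S -> T1 A | b | d
  A -> A T0 | a | d
  T0 -> b
  T1 -> a

CYK fill:
  T[0,0] 'a' = {A,T1}  orig:{A}
  T[1,1] 'a' = {A,T1}  orig:{A}
  T[2,2] 'b' = {S,T0}  orig:{S}
  T[0,1] 'aa' = {S}
  T[1,2] 'ab' = {A}
  T[0,2] 'aab' = {S}

S ∈ T[0,2] ⇒ YES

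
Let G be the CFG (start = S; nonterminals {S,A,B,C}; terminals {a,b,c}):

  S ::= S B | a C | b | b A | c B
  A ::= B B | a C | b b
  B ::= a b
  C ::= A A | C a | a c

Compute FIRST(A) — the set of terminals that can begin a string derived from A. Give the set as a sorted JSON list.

Compute FIRST by fixpoint:
iter 1:
  A via A→a C: +{a}
  A via A→b b: +{b}
  B via B→a b: +{a}
  C via C→A A: +{a,b}
  S via S→a C: +{a}
  S via S→b: +{b}
  S via S→c B: +{c}
  FIRST(S)={a,b,c}  FIRST(A)={a,b}  FIRST(B)={a}  FIRST(C)={a,b}
iter 2: done
  FIRST(S)={a,b,c}  FIRST(A)={a,b}  FIRST(B)={a}  FIRST(C)={a,b}

FIRST(A) = ["a", "b"]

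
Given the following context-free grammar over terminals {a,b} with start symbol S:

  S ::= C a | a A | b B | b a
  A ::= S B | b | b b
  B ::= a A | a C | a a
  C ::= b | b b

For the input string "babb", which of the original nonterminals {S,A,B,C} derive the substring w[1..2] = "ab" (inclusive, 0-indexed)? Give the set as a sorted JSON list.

CNF form of G:
  S -> C T1 | T0 B | T0 T1 | T1 A
  A -> S B | T0 T0 | b
  B -> T1 A | T1 C | T1 T1
  C -> T0 T0 | b
  T0 -> b
  T1 -> a

CYK table (by increasing span) (cells [i..j] with 1 ≤ i ≤ j ≤ 2 only):
  [1..1]={T1}  "a"  orig:{}
  [2..2]={A,C,T0}  "b"  orig:{A,C}
  [1..2]={B,S}  "ab"

Original NTs in T[1,2] deriving "ab": ["B", "S"]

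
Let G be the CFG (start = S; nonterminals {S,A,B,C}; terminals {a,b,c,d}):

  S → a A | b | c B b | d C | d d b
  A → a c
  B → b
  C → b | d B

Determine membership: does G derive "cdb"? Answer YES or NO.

CNF form of G:
  S -> T0 A | T1 X4 | T2 C | T2 X5 | b
  A -> T0 T1
  B -> b
  C -> T2 B | b
  T0 -> a
  T1 -> c
  T2 -> d
  T3 -> b
  X4 -> B T3
  X5 -> T2 T3

Fill CYK table bottom-up:
  T[0,0] 'c' = {T1}  orig:{}
  T[1,1] 'd' = {T2}  orig:{}
  T[2,2] 'b' = {B,C,S,T3}  orig:{B,C,S}
  T[0,1] 'cd' = ∅
  T[1,2] 'db' = {C,S,X5}  orig:{C,S}
  T[0,2] 'cdb' = ∅

S ∉ T[0,2] ⇒ NO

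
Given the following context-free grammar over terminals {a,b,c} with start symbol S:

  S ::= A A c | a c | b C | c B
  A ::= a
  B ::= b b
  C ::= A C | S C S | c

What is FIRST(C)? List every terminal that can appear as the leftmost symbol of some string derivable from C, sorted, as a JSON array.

FIRST sets, iterate to fixpoint:
round 1:
  A via A→a: +{a}
  B via B→b b: +{b}
  C via C→A C: +{a}
  C via C→c: +{c}
  S via S→A A c: +{a}
  S via S→b C: +{b}
  S via S→c B: +{c}
  FIRST[S]={a,b,c}  FIRST[A]={a}  FIRST[B]={b}  FIRST[C]={a,c}
round 2:
  C via C→S C S: +{b}
  FIRST[S]={a,b,c}  FIRST[A]={a}  FIRST[B]={b}  FIRST[C]={a,b,c}
round 3: done
  FIRST[S]={a,b,c}  FIRST[A]={a}  FIRST[B]={b}  FIRST[C]={a,b,c}

FIRST(C) = ["a", "b", "c"]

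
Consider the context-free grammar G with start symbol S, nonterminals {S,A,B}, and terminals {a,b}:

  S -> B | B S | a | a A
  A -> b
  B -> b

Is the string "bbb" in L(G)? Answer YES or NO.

Convert to CNF:
  S -> B S | T0 A | a | b
  A -> b
  B -> b
  T0 -> a

CYK fill:
  cell(0,0) b: {A,B,S}
  cell(1,1) b: {A,B,S}
  cell(2,2) b: {A,B,S}
  cell(0,1) bb: {S}
  cell(1,2) bb: {S}
  cell(0,2) bbb: {S}

S ∈ T[0,2] ⇒ YES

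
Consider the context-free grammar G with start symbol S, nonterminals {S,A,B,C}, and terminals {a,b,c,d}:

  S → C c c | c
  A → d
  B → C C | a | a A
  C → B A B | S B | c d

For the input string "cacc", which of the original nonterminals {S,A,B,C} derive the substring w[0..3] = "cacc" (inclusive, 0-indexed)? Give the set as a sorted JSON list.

Convert to CNF:
  S -> C X4 | c
  A -> d
  B -> C C | T0 A | a
  C -> B X3 | S B | T1 T2
  T0 -> a
  T1 -> c
  T2 -> d
  X3 -> A B
  X4 -> T1 T1

CYK fill — only the sub-triangle for w[0..3]:
  T[0,0] 'c' = {S,T1}  orig:{S}
  T[1,1] 'a' = {B,T0}  orig:{B}
  T[2,2] 'c' = {S,T1}  orig:{S}
  T[3,3] 'c' = {S,T1}  orig:{S}
  T[0,1] 'ca' = {C}
  T[1,2] 'ac' = ∅
  T[2,3] 'cc' = {X4}  orig:{}
  T[0,2] 'cac' = ∅
  T[1,3] 'acc' = ∅
  T[0,3] 'cacc' = {S}

Original NTs in T[0,3] deriving "cacc": ["S"]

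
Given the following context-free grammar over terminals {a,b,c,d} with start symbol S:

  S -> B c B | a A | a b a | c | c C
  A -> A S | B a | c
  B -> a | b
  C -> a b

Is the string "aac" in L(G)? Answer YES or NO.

CNF form of G:
  S -> B X3 | T0 A | T0 X4 | T2 C | c
  A -> A S | B T0 | c
  B -> a | b
  C -> T0 T1
  T0 -> a
  T1 -> b
  T2 -> c
  X3 -> T2 B
  X4 -> T1 T0

Fill CYK table bottom-up:
  T[0,0] 'a' = {B,T0}  orig:{B}
  T[1,1] 'a' = {B,T0}  orig:{B}
  T[2,2] 'c' = {A,S,T2}  orig:{A,S}
  T[0,1] 'aa' = {A}
  T[1,2] 'ac' = {S}
  T[0,2] 'aac' = {A}

S ∉ T[0,2] ⇒ NO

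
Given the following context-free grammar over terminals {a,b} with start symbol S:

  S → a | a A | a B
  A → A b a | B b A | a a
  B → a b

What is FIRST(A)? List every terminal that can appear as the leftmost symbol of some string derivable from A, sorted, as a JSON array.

FIRST sets, iterate to fixpoint:
pass 1:
  A via A→a a: +{a}
  B via B→a b: +{a}
  S via S→a: +{a}
  FIRST(S)={a}  FIRST(A)={a}  FIRST(B)={a}
pass 2: done
  FIRST(S)={a}  FIRST(A)={a}  FIRST(B)={a}

FIRST(A) = ["a"]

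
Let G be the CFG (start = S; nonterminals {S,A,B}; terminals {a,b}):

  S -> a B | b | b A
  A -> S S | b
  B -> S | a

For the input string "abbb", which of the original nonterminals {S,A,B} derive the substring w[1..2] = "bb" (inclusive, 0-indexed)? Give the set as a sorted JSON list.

CNF form of G:
  S -> T0 B | T1 A | b
  A -> S S | b
  B -> T0 B | T1 A | a | b
  T0 -> a
  T1 -> b

Fill CYK table bottom-up — only the sub-triangle for w[1..2]:
  T[1,1] 'b' = {A,B,S,T1}  orig:{A,B,S}
  T[2,2] 'b' = {A,B,S,T1}  orig:{A,B,S}
  T[1,2] 'bb' = {A,B,S}

Original NTs in T[1,2] deriving "bb": ["A", "B", "S"]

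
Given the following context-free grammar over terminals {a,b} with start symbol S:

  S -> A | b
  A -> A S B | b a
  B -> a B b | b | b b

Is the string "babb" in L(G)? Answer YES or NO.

CNF form of G:
  S -> A X4 | T0 T1 | b
  A -> A X2 | T0 T1
  B -> T0 T0 | T1 X3 | b
  T0 -> b
  T1 -> a
  X2 -> S B
  X3 -> B T0
  X4 -> S B

Fill CYK table bottom-up:
  cell(0,0) b: {B,S,T0}  orig:{B,S}
  cell(1,1) a: {T1}  orig:{}
  cell(2,2) b: {B,S,T0}  orig:{B,S}
  cell(3,3) b: {B,S,T0}  orig:{B,S}
  cell(0,1) ba: {A,S}
  cell(1,2) ab: ∅
  cell(2,3) bb: {B,X2,X3,X4}  orig:{B}
  cell(0,2) bab: {X2,X4}  orig:{}
  cell(1,3) abb: {B}
  cell(0,3) babb: {A,S,X2,X4}  orig:{A,S}

S ∈ T[0,3] ⇒ YES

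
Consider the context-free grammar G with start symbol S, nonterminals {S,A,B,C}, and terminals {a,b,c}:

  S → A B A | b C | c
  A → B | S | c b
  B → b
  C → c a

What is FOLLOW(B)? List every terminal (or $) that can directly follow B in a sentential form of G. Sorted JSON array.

FIRST sets, iterate to fixpoint:
iter 1:
  A via A→c b: +{c}
  B via B→b: +{b}
  C via C→c a: +{c}
  S via S→A B A: +{c}
  S via S→b C: +{b}
  FIRST[S]={b,c}  FIRST[A]={c}  FIRST[B]={b}  FIRST[C]={c}
iter 2:
  A via A→B: +{b}
  FIRST[S]={b,c}  FIRST[A]={b,c}  FIRST[B]={b}  FIRST[C]={c}
iter 3: (no change)
  FIRST[S]={b,c}  FIRST[A]={b,c}  FIRST[B]={b}  FIRST[C]={c}

FOLLOW iteration:
initialize: $ ∈ FOLLOW(S)
pass 1:
  S→A B A: FOLLOW(A) ⊇ FIRST(B) = {b}; new: +{b}
  S→A B A: FOLLOW(B) ⊇ FIRST(A) = {b,c}; new: +{b,c}
  S→A B A: FOLLOW(A) ⊇ FOLLOW(S) ⊇ {$}; new: +{$}
  S→b C: FOLLOW(C) ⊇ FOLLOW(S) ⊇ {$}; new: +{$}
  FOLLOW[S]={$}  FOLLOW[A]={$,b}  FOLLOW[B]={b,c}  FOLLOW[C]={$}
pass 2:
  A→B: FOLLOW(B) ⊇ FOLLOW(A) ⊇ {$,b}; new: +{$}
  A→S: FOLLOW(S) ⊇ FOLLOW(A) ⊇ {$,b}; new: +{b}
  S→b C: FOLLOW(C) ⊇ FOLLOW(S) ⊇ {$,b}; new: +{b}
  FOLLOW[S]={$,b}  FOLLOW[A]={$,b}  FOLLOW[B]={$,b,c}  FOLLOW[C]={$,b}
pass 3: (no change)
  FOLLOW[S]={$,b}  FOLLOW[A]={$,b}  FOLLOW[B]={$,b,c}  FOLLOW[C]={$,b}

FOLLOW(B) = ["$", "b", "c"]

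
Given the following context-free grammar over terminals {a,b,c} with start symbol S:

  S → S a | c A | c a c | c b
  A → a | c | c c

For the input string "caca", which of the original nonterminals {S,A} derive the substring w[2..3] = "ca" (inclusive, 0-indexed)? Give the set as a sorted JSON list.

CNF form of G:
  S -> S T1 | T0 A | T0 T2 | T0 X3
  A -> T0 T0 | a | c
  T0 -> c
  T1 -> a
  T2 -> b
  X3 -> T1 T0

Fill CYK table bottom-up, restricted to cells inside w[2..3]:
  cell(2,2) c: {A,T0}  orig:{A}
  cell(3,3) a: {A,T1}  orig:{A}
  cell(2,3) ca: {S}

Original NTs in T[2,3] deriving "ca": ["S"]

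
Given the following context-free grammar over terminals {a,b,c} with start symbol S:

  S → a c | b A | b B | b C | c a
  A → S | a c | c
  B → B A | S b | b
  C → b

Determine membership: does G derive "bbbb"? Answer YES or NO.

Convert to CNF:
  S -> T0 T1 | T1 T0 | T2 A | T2 B | T2 C
  A -> T0 T1 | T1 T0 | T2 A | T2 B | T2 C | c
  B -> B A | S T2 | b
  C -> b
  T0 -> a
  T1 -> c
  T2 -> b

Fill CYK table bottom-up:
  T[0,0] 'b' = {B,C,T2}  orig:{B,C}
  T[1,1] 'b' = {B,C,T2}  orig:{B,C}
  T[2,2] 'b' = {B,C,T2}  orig:{B,C}
  T[3,3] 'b' = {B,C,T2}  orig:{B,C}
  T[0,1] 'bb' = {A,S}
  T[1,2] 'bb' = {A,S}
  T[2,3] 'bb' = {A,S}
  T[0,2] 'bbb' = {A,B,S}
  T[1,3] 'bbb' = {A,B,S}
  T[0,3] 'bbbb' = {A,B,S}

S ∈ T[0,3] ⇒ YES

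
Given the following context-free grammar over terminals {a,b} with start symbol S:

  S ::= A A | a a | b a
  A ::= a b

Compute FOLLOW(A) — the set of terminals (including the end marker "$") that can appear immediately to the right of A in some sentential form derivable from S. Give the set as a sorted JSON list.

Compute FIRST by fixpoint:
pass 1:
  A via A→a b: +{a}
  S via S→A A: +{a}
  S via S→b a: +{b}
  FIRST(S)={a,b}  FIRST(A)={a}
pass 2: (stable)
  FIRST(S)={a,b}  FIRST(A)={a}

FOLLOW iteration:
initialize: $ ∈ FOLLOW(S)
iter 1:
  S→A A: FOLLOW(A) ⊇ FIRST(A) = {a}; new: +{a}
  S→A A: FOLLOW(A) ⊇ FOLLOW(S) ⊇ {$}; new: +{$}
  FOLLOW[S]={$}  FOLLOW[A]={$,a}
iter 2: done
  FOLLOW[S]={$}  FOLLOW[A]={$,a}

FOLLOW(A) = ["$", "a"]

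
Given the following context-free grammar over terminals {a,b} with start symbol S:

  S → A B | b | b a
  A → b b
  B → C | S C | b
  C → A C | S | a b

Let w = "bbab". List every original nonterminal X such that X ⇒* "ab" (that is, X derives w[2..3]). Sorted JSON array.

CNF form of G:
  S -> A B | T0 T1 | b
  A -> T0 T0
  B -> A B | A C | S C | T0 T1 | T1 T0 | b
  C -> A B | A C | T0 T1 | T1 T0 | b
  T0 -> b
  T1 -> a

CYK fill, restricted to cells inside w[2..3]:
  cell(2,2) a: {T1}  orig:{}
  cell(3,3) b: {B,C,S,T0}  orig:{B,C,S}
  cell(2,3) ab: {B,C}

Original NTs in T[2,3] deriving "ab": ["B", "C"]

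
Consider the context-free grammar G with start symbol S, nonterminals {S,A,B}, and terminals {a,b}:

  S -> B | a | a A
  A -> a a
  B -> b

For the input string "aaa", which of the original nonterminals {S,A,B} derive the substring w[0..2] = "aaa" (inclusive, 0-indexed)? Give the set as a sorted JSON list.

Convert to CNF:
  S -> T0 A | a | b
  A -> T0 T0
  B -> b
  T0 -> a

CYK fill (cells [i..j] with 0 ≤ i ≤ j ≤ 2 only):
  [0..0]={S,T0}  "a"  orig:{S}
  [1..1]={S,T0}  "a"  orig:{S}
  [2..2]={S,T0}  "a"  orig:{S}
  [0..1]={A}  "aa"
  [1..2]={A}  "aa"
  [0..2]={S}  "aaa"

Original NTs in T[0,2] deriving "aaa": ["S"]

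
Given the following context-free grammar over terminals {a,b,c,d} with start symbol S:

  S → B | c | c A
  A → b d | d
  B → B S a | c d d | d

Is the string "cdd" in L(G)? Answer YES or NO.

Convert to CNF:
  S -> B X6 | T3 A | T3 X7 | c | d
  A -> T0 T1 | d
  B -> B X4 | T3 X5 | d
  T0 -> b
  T1 -> d
  T2 -> a
  T3 -> c
  X4 -> S T2
  X5 -> T1 T1
  X6 -> S T2
  X7 -> T1 T1

CYK fill:
  cell(0,0) c: {S,T3}  orig:{S}
  cell(1,1) d: {A,B,S,T1}  orig:{A,B,S}
  cell(2,2) d: {A,B,S,T1}  orig:{A,B,S}
  cell(0,1) cd: {S}
  cell(1,2) dd: {X5,X7}  orig:{}
  cell(0,2) cdd: {B,S}

S ∈ T[0,2] ⇒ YES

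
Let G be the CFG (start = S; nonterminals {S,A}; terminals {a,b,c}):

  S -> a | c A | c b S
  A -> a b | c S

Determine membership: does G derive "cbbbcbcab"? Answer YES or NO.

CNF form of G:
  S -> T2 A | T2 X3 | a
  A -> T0 T1 | T2 S
  T0 -> a
  T1 -> b
  T2 -> c
  X3 -> T1 S

Fill CYK table bottom-up:
  [0..0]={T2}  "c"  orig:{}
  [1..1]={T1}  "b"  orig:{}
  [2..2]={T1}  "b"  orig:{}
  [3..3]={T1}  "b"  orig:{}
  [4..4]={T2}  "c"  orig:{}
  [5..5]={T1}  "b"  orig:{}
  [6..6]={T2}  "c"  orig:{}
  [7..7]={S,T0}  "a"  orig:{S}
  [8..8]={T1}  "b"  orig:{}
  [0..1]=∅  "cb"
  [1..2]=∅  "bb"
  [2..3]=∅  "bb"
  [3..4]=∅  "bc"
  [4..5]=∅  "cb"
  [5..6]=∅  "bc"
  [6..7]={A}  "ca"
  [7..8]={A}  "ab"
  [0..2]=∅  "cbb"
  [1..3]=∅  "bbb"
  [2..4]=∅  "bbc"
  [3..5]=∅  "bcb"
  [4..6]=∅  "cbc"
  [5..7]=∅  "bca"
  [6..8]={S}  "cab"
  [0..3]=∅  "cbbb"
  [1..4]=∅  "bbbc"
  [2..5]=∅  "bbcb"
  [3..6]=∅  "bcbc"
  [4..7]=∅  "cbca"
  [5..8]={X3}  "bcab"  orig:{}
  [0..4]=∅  "cbbbc"
  [1..5]=∅  "bbbcb"
  [2..6]=∅  "bbcbc"
  [3..7]=∅  "bcbca"
  [4..8]={S}  "cbcab"
  [0..5]=∅  "cbbbcb"
  [1..6]=∅  "bbbcbc"
  [2..7]=∅  "bbcbca"
  [3..8]={X3}  "bcbcab"  orig:{}
  [0..6]=∅  "cbbbcbc"
  [1..7]=∅  "bbbcbca"
  [2..8]=∅  "bbcbcab"
  [0..7]=∅  "cbbbcbca"
  [1..8]=∅  "bbbcbcab"
  [0..8]=∅  "cbbbcbcab"

S ∉ T[0,8] ⇒ NO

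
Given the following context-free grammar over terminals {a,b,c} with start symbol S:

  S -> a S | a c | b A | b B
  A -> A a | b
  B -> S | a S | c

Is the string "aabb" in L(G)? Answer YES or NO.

Convert to CNF:
  S -> T0 S | T0 T1 | T2 A | T2 B
  A -> A T0 | b
  B -> T0 S | T0 T1 | T2 A | T2 B | c
  T0 -> a
  T1 -> c
  T2 -> b

Fill CYK table bottom-up:
  cell(0,0) a: {T0}  orig:{}
  cell(1,1) a: {T0}  orig:{}
  cell(2,2) b: {A,T2}  orig:{A}
  cell(3,3) b: {A,T2}  orig:{A}
  cell(0,1) aa: ∅
  cell(1,2) ab: ∅
  cell(2,3) bb: {B,S}
  cell(0,2) aab: ∅
  cell(1,3) abb: {B,S}
  cell(0,3) aabb: {B,S}

S ∈ T[0,3] ⇒ YES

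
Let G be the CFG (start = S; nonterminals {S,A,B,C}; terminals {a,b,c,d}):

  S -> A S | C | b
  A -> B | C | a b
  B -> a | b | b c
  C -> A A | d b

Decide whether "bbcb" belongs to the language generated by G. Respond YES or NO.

Convert to CNF:
  S -> A A | A S | T3 T1 | b
  A -> A A | T0 T1 | T1 T2 | T3 T1 | a | b
  B -> T1 T2 | a | b
  C -> A A | T3 T1
  T0 -> a
  T1 -> b
  T2 -> c
  T3 -> d

CYK table (by increasing span):
  T[0,0] 'b' = {A,B,S,T1}  orig:{A,B,S}
  T[1,1] 'b' = {A,B,S,T1}  orig:{A,B,S}
  T[2,2] 'c' = {T2}  orig:{}
  T[3,3] 'b' = {A,B,S,T1}  orig:{A,B,S}
  T[0,1] 'bb' = {A,C,S}
  T[1,2] 'bc' = {A,B}
  T[2,3] 'cb' = ∅
  T[0,2] 'bbc' = {A,C,S}
  T[1,3] 'bcb' = {A,C,S}
  T[0,3] 'bbcb' = {A,C,S}

S ∈ T[0,3] ⇒ YES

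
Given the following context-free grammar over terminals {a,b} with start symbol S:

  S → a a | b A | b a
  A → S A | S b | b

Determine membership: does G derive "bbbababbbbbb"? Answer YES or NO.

CNF form of G:
  S -> T0 A | T0 T1 | T1 T1
  A -> S A | S T0 | b
  T0 -> b
  T1 -> a

CYK table (by increasing span):
  cell(0,0) b: {A,T0}  orig:{A}
  cell(1,1) b: {A,T0}  orig:{A}
  cell(2,2) b: {A,T0}  orig:{A}
  cell(3,3) a: {T1}  orig:{}
  cell(4,4) b: {A,T0}  orig:{A}
  cell(5,5) a: {T1}  orig:{}
  cell(6,6) b: {A,T0}  orig:{A}
  cell(7,7) b: {A,T0}  orig:{A}
  cell(8,8) b: {A,T0}  orig:{A}
  cell(9,9) b: {A,T0}  orig:{A}
  cell(10,10) b: {A,T0}  orig:{A}
  cell(11,11) b: {A,T0}  orig:{A}
  cell(0,1) bb: {S}
  cell(1,2) bb: {S}
  cell(2,3) ba: {S}
  cell(3,4) ab: ∅
  cell(4,5) ba: {S}
  cell(5,6) ab: ∅
  cell(6,7) bb: {S}
  cell(7,8) bb: {S}
  cell(8,9) bb: {S}
  cell(9,10) bb: {S}
  cell(10,11) bb: {S}
  cell(0,2) bbb: {A}
  cell(1,3) bba: ∅
  cell(2,4) bab: {A}
  cell(3,5) aba: ∅
  cell(4,6) bab: {A}
  cell(5,7) abb: ∅
  cell(6,8) bbb: {A}
  cell(7,9) bbb: {A}
  cell(8,10) bbb: {A}
  cell(9,11) bbb: {A}
  cell(0,3) bbba: ∅
  cell(1,4) bbab: {S}
  cell(2,5) baba: ∅
  cell(3,6) abab: ∅
  cell(4,7) babb: ∅
  cell(5,8) abbb: ∅
  cell(6,9) bbbb: {S}
  cell(7,10) bbbb: {S}
  cell(8,11) bbbb: {S}
  cell(0,4) bbbab: {A}
  cell(1,5) bbaba: ∅
  cell(2,6) babab: {A}
  cell(3,7) ababb: ∅
  cell(4,8) babbb: {A}
  cell(5,9) abbbb: ∅
  cell(6,10) bbbbb: {A}
  cell(7,11) bbbbb: {A}
  cell(0,5) bbbaba: ∅
  cell(1,6) bbabab: {S}
  cell(2,7) bababb: ∅
  cell(3,8) ababbb: ∅
  cell(4,9) babbbb: ∅
  cell(5,10) abbbbb: ∅
  cell(6,11) bbbbbb: {S}
  cell(0,6) bbbabab: {A}
  cell(1,7) bbababb: {A}
  cell(2,8) bababbb: {A}
  cell(3,9) ababbbb: ∅
  cell(4,10) babbbbb: {A}
  cell(5,11) abbbbbb: ∅
  cell(0,7) bbbababb: {S}
  cell(1,8) bbababbb: {S}
  cell(2,9) bababbbb: ∅
  cell(3,10) ababbbbb: ∅
  cell(4,11) babbbbbb: ∅
  cell(0,8) bbbababbb: {A}
  cell(1,9) bbababbbb: {A}
  cell(2,10) bababbbbb: {A}
  cell(3,11) ababbbbbb: ∅
  cell(0,9) bbbababbbb: {S}
  cell(1,10) bbababbbbb: {S}
  cell(2,11) bababbbbbb: ∅
  cell(0,10) bbbababbbbb: {A}
  cell(1,11) bbababbbbbb: {A}
  cell(0,11) bbbababbbbbb: {S}

S ∈ T[0,11] ⇒ YES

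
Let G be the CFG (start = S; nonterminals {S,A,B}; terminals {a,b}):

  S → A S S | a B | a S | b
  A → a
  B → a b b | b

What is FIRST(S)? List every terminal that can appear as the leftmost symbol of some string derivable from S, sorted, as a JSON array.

Compute FIRST by fixpoint:
[1]
  A via A→a: +{a}
  B via B→a b b: +{a}
  B via B→b: +{b}
  S via S→A S S: +{a}
  S via S→b: +{b}
  FIRST[S]={a,b}  FIRST[A]={a}  FIRST[B]={a,b}
[2] done
  FIRST[S]={a,b}  FIRST[A]={a}  FIRST[B]={a,b}

FIRST(S) = ["a", "b"]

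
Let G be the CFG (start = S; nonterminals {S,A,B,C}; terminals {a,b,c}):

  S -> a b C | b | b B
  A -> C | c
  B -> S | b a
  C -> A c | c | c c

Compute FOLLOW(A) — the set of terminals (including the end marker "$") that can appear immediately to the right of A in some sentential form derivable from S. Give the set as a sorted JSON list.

Compute FIRST by fixpoint:
pass 1:
  A via A→c: +{c}
  B via B→b a: +{b}
  C via C→A c: +{c}
  S via S→a b C: +{a}
  S via S→b: +{b}
  FIRST(S)={a,b}  FIRST(A)={c}  FIRST(B)={b}  FIRST(C)={c}
pass 2:
  B via B→S: +{a}
  FIRST(S)={a,b}  FIRST(A)={c}  FIRST(B)={a,b}  FIRST(C)={c}
pass 3: (stable)
  FIRST(S)={a,b}  FIRST(A)={c}  FIRST(B)={a,b}  FIRST(C)={c}

FOLLOW iteration:
seed FOLLOW(S) with $
[1]
  C→A c: FOLLOW(A) ⊇ FIRST(c) = {c}; new: +{c}
  S→a b C: FOLLOW(C) ⊇ FOLLOW(S) ⊇ {$}; new: +{$}
  S→b B: FOLLOW(B) ⊇ FOLLOW(S) ⊇ {$}; new: +{$}
  FOLLOW(S)={$}  FOLLOW(A)={c}  FOLLOW(B)={$}  FOLLOW(C)={$}
[2]
  A→C: FOLLOW(C) ⊇ FOLLOW(A) ⊇ {c}; new: +{c}
  FOLLOW(S)={$}  FOLLOW(A)={c}  FOLLOW(B)={$}  FOLLOW(C)={$,c}
[3] — fixpoint
  FOLLOW(S)={$}  FOLLOW(A)={c}  FOLLOW(B)={$}  FOLLOW(C)={$,c}

FOLLOW(A) = ["c"]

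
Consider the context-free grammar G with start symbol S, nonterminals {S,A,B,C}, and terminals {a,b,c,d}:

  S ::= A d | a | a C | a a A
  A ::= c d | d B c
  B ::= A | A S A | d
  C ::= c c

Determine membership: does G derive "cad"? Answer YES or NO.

Convert to CNF:
  S -> A T1 | T2 C | T2 X6 | a
  A -> T0 T1 | T1 X3
  B -> A X4 | T0 T1 | T1 X5 | d
  C -> T0 T0
  T0 -> c
  T1 -> d
  T2 -> a
  X3 -> B T0
  X4 -> S A
  X5 -> B T0
  X6 -> T2 A

Fill CYK table bottom-up:
  cell(0,0) c: {T0}  orig:{}
  cell(1,1) a: {S,T2}  orig:{S}
  cell(2,2) d: {B,T1}  orig:{B}
  cell(0,1) ca: ∅
  cell(1,2) ad: ∅
  cell(0,2) cad: ∅

S ∉ T[0,2] ⇒ NO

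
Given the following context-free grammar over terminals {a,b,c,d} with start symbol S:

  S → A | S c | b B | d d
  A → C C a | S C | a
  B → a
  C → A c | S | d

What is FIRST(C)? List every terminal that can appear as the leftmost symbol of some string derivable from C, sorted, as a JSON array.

FIRST sets, iterate to fixpoint:
[1]
  A via A→a: +{a}
  B via B→a: +{a}
  C via C→A c: +{a}
  C via C→d: +{d}
  S via S→A: +{a}
  S via S→b B: +{b}
  S via S→d d: +{d}
  FIRST(S)={a,b,d}  FIRST(A)={a}  FIRST(B)={a}  FIRST(C)={a,d}
[2]
  A via A→C C a: +{d}
  A via A→S C: +{b}
  C via C→A c: +{b}
  FIRST(S)={a,b,d}  FIRST(A)={a,b,d}  FIRST(B)={a}  FIRST(C)={a,b,d}
[3] — fixpoint
  FIRST(S)={a,b,d}  FIRST(A)={a,b,d}  FIRST(B)={a}  FIRST(C)={a,b,d}

FIRST(C) = ["a", "b", "d"]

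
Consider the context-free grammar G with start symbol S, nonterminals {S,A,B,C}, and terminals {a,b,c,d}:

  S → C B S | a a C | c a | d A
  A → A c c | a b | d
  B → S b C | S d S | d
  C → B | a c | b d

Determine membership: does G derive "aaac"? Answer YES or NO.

Convert to CNF:
  S -> C X9 | T0 T1 | T1 X10 | T3 A
  A -> A X4 | T1 T2 | d
  B -> S X5 | S X6 | d
  C -> S X7 | S X8 | T1 T0 | T2 T3 | d
  T0 -> c
  T1 -> a
  T2 -> b
  T3 -> d
  X4 -> T0 T0
  X5 -> T2 C
  X6 -> T3 S
  X7 -> T2 C
  X8 -> T3 S
  X9 -> B S
  X10 -> T1 C

Fill CYK table bottom-up:
  [0..0]={T1}  "a"  orig:{}
  [1..1]={T1}  "a"  orig:{}
  [2..2]={T1}  "a"  orig:{}
  [3..3]={T0}  "c"  orig:{}
  [0..1]=∅  "aa"
  [1..2]=∅  "aa"
  [2..3]={C}  "ac"
  [0..2]=∅  "aaa"
  [1..3]={X10}  "aac"  orig:{}
  [0..3]={S}  "aaac"

S ∈ T[0,3] ⇒ YES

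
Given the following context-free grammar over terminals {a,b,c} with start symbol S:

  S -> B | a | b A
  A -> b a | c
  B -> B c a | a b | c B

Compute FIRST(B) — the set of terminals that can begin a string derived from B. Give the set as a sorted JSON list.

FIRST sets, iterate to fixpoint:
iter 1:
  A via A→b a: +{b}
  A via A→c: +{c}
  B via B→a b: +{a}
  B via B→c B: +{c}
  S via S→B: +{a,c}
  S via S→b A: +{b}
  S: {a,b,c}  A: {b,c}  B: {a,c}
iter 2: (no change)
  S: {a,b,c}  A: {b,c}  B: {a,c}

FIRST(B) = ["a", "c"]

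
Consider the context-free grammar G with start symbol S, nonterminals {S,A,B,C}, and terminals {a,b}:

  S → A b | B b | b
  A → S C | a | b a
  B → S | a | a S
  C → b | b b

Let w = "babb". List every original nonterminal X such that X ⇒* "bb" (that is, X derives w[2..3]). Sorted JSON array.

CNF form of G:
  S -> A T0 | B T0 | b
  A -> S C | T0 T1 | a
  B -> A T0 | B T0 | T1 S | a | b
  C -> T0 T0 | b
  T0 -> b
  T1 -> a

CYK table (by increasing span), restricted to cells inside w[2..3]:
  cell(2,2) b: {B,C,S,T0}  orig:{B,C,S}
  cell(3,3) b: {B,C,S,T0}  orig:{B,C,S}
  cell(2,3) bb: {A,B,C,S}

Original NTs in T[2,3] deriving "bb": ["A", "B", "C", "S"]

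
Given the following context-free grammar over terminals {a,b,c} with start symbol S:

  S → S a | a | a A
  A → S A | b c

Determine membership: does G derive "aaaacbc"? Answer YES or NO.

CNF form of G:
  S -> S T2 | T2 A | a
  A -> S A | T0 T1
  T0 -> b
  T1 -> c
  T2 -> a

CYK table (by increasing span):
  [0..0]={S,T2}  "a"  orig:{S}
  [1..1]={S,T2}  "a"  orig:{S}
  [2..2]={S,T2}  "a"  orig:{S}
  [3..3]={S,T2}  "a"  orig:{S}
  [4..4]={T1}  "c"  orig:{}
  [5..5]={T0}  "b"  orig:{}
  [6..6]={T1}  "c"  orig:{}
  [0..1]={S}  "aa"
  [1..2]={S}  "aa"
  [2..3]={S}  "aa"
  [3..4]=∅  "ac"
  [4..5]=∅  "cb"
  [5..6]={A}  "bc"
  [0..2]={S}  "aaa"
  [1..3]={S}  "aaa"
  [2..4]=∅  "aac"
  [3..5]=∅  "acb"
  [4..6]=∅  "cbc"
  [0..3]={S}  "aaaa"
  [1..4]=∅  "aaac"
  [2..5]=∅  "aacb"
  [3..6]=∅  "acbc"
  [0..4]=∅  "aaaac"
  [1..5]=∅  "aaacb"
  [2..6]=∅  "aacbc"
  [0..5]=∅  "aaaacb"
  [1..6]=∅  "aaacbc"
  [0..6]=∅  "aaaacbc"

S ∉ T[0,6] ⇒ NO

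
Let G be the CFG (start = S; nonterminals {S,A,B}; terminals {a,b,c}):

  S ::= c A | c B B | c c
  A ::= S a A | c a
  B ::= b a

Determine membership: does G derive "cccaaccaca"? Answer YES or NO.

Convert to CNF:
  S -> T1 A | T1 T1 | T1 X4
  A -> S X3 | T1 T0
  B -> T2 T0
  T0 -> a
  T1 -> c
  T2 -> b
  X3 -> T0 A
  X4 -> B B

CYK table (by increasing span):
  T[0,0] 'c' = {T1}  orig:{}
  T[1,1] 'c' = {T1}  orig:{}
  T[2,2] 'c' = {T1}  orig:{}
  T[3,3] 'a' = {T0}  orig:{}
  T[4,4] 'a' = {T0}  orig:{}
  T[5,5] 'c' = {T1}  orig:{}
  T[6,6] 'c' = {T1}  orig:{}
  T[7,7] 'a' = {T0}  orig:{}
  T[8,8] 'c' = {T1}  orig:{}
  T[9,9] 'a' = {T0}  orig:{}
  T[0,1] 'cc' = {S}
  T[1,2] 'cc' = {S}
  T[2,3] 'ca' = {A}
  T[3,4] 'aa' = ∅
  T[4,5] 'ac' = ∅
  T[5,6] 'cc' = {S}
  T[6,7] 'ca' = {A}
  T[7,8] 'ac' = ∅
  T[8,9] 'ca' = {A}
  T[0,2] 'ccc' = ∅
  T[1,3] 'cca' = {S}
  T[2,4] 'caa' = ∅
  T[3,5] 'aac' = ∅
  T[4,6] 'acc' = ∅
  T[5,7] 'cca' = {S}
  T[6,8] 'cac' = ∅
  T[7,9] 'aca' = {X3}  orig:{}
  T[0,3] 'ccca' = ∅
  T[1,4] 'ccaa' = ∅
  T[2,5] 'caac' = ∅
  T[3,6] 'aacc' = ∅
  T[4,7] 'acca' = ∅
  T[5,8] 'ccac' = ∅
  T[6,9] 'caca' = ∅
  T[0,4] 'cccaa' = ∅
  T[1,5] 'ccaac' = ∅
  T[2,6] 'caacc' = ∅
  T[3,7] 'aacca' = ∅
  T[4,8] 'accac' = ∅
  T[5,9] 'ccaca' = {A}
  T[0,5] 'cccaac' = ∅
  T[1,6] 'ccaacc' = ∅
  T[2,7] 'caacca' = ∅
  T[3,8] 'aaccac' = ∅
  T[4,9] 'accaca' = {X3}  orig:{}
  T[0,6] 'cccaacc' = ∅
  T[1,7] 'ccaacca' = ∅
  T[2,8] 'caaccac' = ∅
  T[3,9] 'aaccaca' = ∅
  T[0,7] 'cccaacca' = ∅
  T[1,8] 'ccaaccac' = ∅
  T[2,9] 'caaccaca' = ∅
  T[0,8] 'cccaaccac' = ∅
  T[1,9] 'ccaaccaca' = {A}
  T[0,9] 'cccaaccaca' = {S}

S ∈ T[0,9] ⇒ YES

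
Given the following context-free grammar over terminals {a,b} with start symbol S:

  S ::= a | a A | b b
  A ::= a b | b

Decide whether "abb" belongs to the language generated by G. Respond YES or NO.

CNF form of G:
  S -> T0 A | T1 T1 | a
  A -> T0 T1 | b
  T0 -> a
  T1 -> b

CYK fill:
  cell(0,0) a: {S,T0}  orig:{S}
  cell(1,1) b: {A,T1}  orig:{A}
  cell(2,2) b: {A,T1}  orig:{A}
  cell(0,1) ab: {A,S}
  cell(1,2) bb: {S}
  cell(0,2) abb: ∅

S ∉ T[0,2] ⇒ NO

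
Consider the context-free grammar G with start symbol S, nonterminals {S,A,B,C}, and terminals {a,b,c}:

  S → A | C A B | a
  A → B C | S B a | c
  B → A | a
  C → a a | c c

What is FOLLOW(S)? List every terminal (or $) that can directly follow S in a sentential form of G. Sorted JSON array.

FIRST sets, iterate to fixpoint:
[1]
  A via A→c: +{c}
  B via B→A: +{c}
  B via B→a: +{a}
  C via C→a a: +{a}
  C via C→c c: +{c}
  S via S→A: +{c}
  S via S→C A B: +{a}
  S: {a,c}  A: {c}  B: {a,c}  C: {a,c}
[2]
  A via A→B C: +{a}
  S: {a,c}  A: {a,c}  B: {a,c}  C: {a,c}
[3] (no change)
  S: {a,c}  A: {a,c}  B: {a,c}  C: {a,c}

FOLLOW sets:
FOLLOW(S) := {$}
pass 1:
  A→B C: FOLLOW(B) ⊇ FIRST(C) = {a,c}; new: +{a,c}
  A→S B a: FOLLOW(S) ⊇ FIRST(B) = {a,c}; new: +{a,c}
  B→A: FOLLOW(A) ⊇ FOLLOW(B) ⊇ {a,c}; new: +{a,c}
  S→A: FOLLOW(A) ⊇ FOLLOW(S) ⊇ {$,a,c}; new: +{$}
  S→C A B: FOLLOW(C) ⊇ FIRST(A) = {a,c}; new: +{a,c}
  S→C A B: FOLLOW(B) ⊇ FOLLOW(S) ⊇ {$,a,c}; new: +{$}
  FOLLOW(S)={$,a,c}  FOLLOW(A)={$,a,c}  FOLLOW(B)={$,a,c}  FOLLOW(C)={a,c}
pass 2:
  A→B C: FOLLOW(C) ⊇ FOLLOW(A) ⊇ {$,a,c}; new: +{$}
  FOLLOW(S)={$,a,c}  FOLLOW(A)={$,a,c}  FOLLOW(B)={$,a,c}  FOLLOW(C)={$,a,c}
pass 3: (stable)
  FOLLOW(S)={$,a,c}  FOLLOW(A)={$,a,c}  FOLLOW(B)={$,a,c}  FOLLOW(C)={$,a,c}

FOLLOW(S) = ["$", "a", "c"]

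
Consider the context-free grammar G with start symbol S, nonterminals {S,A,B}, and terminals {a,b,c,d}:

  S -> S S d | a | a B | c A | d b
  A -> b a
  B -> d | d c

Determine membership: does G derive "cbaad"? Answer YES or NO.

Convert to CNF:
  S -> S X4 | T1 B | T2 T0 | T3 A | a
  A -> T0 T1
  B -> T2 T3 | d
  T0 -> b
  T1 -> a
  T2 -> d
  T3 -> c
  X4 -> S T2

CYK table (by increasing span):
  [0..0]={T3}  "c"  orig:{}
  [1..1]={T0}  "b"  orig:{}
  [2..2]={S,T1}  "a"  orig:{S}
  [3..3]={S,T1}  "a"  orig:{S}
  [4..4]={B,T2}  "d"  orig:{B}
  [0..1]=∅  "cb"
  [1..2]={A}  "ba"
  [2..3]=∅  "aa"
  [3..4]={S,X4}  "ad"  orig:{S}
  [0..2]={S}  "cba"
  [1..3]=∅  "baa"
  [2..4]={S}  "aad"
  [0..3]=∅  "cbaa"
  [1..4]=∅  "baad"
  [0..4]={S}  "cbaad"

S ∈ T[0,4] ⇒ YES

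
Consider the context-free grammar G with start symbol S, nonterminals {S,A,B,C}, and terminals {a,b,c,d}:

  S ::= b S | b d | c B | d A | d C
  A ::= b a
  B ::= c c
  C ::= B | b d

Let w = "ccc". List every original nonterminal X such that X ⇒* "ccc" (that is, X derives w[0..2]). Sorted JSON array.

CNF form of G:
  S -> T0 S | T0 T3 | T2 B | T3 A | T3 C
  A -> T0 T1
  B -> T2 T2
  C -> T0 T3 | T2 T2
  T0 -> b
  T1 -> a
  T2 -> c
  T3 -> d

CYK table (by increasing span), restricted to cells inside w[0..2]:
  T[0,0] 'c' = {T2}  orig:{}
  T[1,1] 'c' = {T2}  orig:{}
  T[2,2] 'c' = {T2}  orig:{}
  T[0,1] 'cc' = {B,C}
  T[1,2] 'cc' = {B,C}
  T[0,2] 'ccc' = {S}

Original NTs in T[0,2] deriving "ccc": ["S"]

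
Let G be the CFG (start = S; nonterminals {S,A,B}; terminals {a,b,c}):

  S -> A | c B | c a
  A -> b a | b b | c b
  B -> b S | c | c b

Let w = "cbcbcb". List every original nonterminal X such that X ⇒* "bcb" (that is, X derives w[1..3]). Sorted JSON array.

CNF form of G:
  S -> T0 T0 | T0 T1 | T2 B | T2 T0 | T2 T1
  A -> T0 T0 | T0 T1 | T2 T0
  B -> T0 S | T2 T0 | c
  T0 -> b
  T1 -> a
  T2 -> c

CYK table (by increasing span) — only the sub-triangle for w[1..3]:
  [1..1]={T0}  "b"  orig:{}
  [2..2]={B,T2}  "c"  orig:{B}
  [3..3]={T0}  "b"  orig:{}
  [1..2]=∅  "bc"
  [2..3]={A,B,S}  "cb"
  [1..3]={B}  "bcb"

Original NTs in T[1,3] deriving "bcb": ["B"]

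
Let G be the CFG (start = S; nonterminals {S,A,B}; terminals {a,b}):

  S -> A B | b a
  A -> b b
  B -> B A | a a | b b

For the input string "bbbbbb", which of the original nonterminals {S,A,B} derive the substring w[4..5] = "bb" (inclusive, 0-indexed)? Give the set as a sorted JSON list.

CNF form of G:
  S -> A B | T0 T1
  A -> T0 T0
  B -> B A | T0 T0 | T1 T1
  T0 -> b
  T1 -> a

CYK table (by increasing span), restricted to cells inside w[4..5]:
  T[4,4] 'b' = {T0}  orig:{}
  T[5,5] 'b' = {T0}  orig:{}
  T[4,5] 'bb' = {A,B}

Original NTs in T[4,5] deriving "bb": ["A", "B"]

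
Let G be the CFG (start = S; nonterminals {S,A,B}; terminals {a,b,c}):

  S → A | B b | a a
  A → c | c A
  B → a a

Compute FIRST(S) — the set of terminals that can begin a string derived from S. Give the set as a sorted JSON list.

FIRST iteration:
pass 1:
  A via A→c: +{c}
  B via B→a a: +{a}
  S via S→A: +{c}
  S via S→B b: +{a}
  FIRST(S)={a,c}  FIRST(A)={c}  FIRST(B)={a}
pass 2: — fixpoint
  FIRST(S)={a,c}  FIRST(A)={c}  FIRST(B)={a}

FIRST(S) = ["a", "c"]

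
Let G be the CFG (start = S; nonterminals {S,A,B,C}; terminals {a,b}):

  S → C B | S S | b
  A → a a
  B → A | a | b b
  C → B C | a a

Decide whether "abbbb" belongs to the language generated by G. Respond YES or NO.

CNF form of G:
  S -> C B | S S | b
  A -> T0 T0
  B -> T0 T0 | T1 T1 | a
  C -> B C | T0 T0
  T0 -> a
  T1 -> b

Fill CYK table bottom-up:
  [0..0]={B,T0}  "a"  orig:{B}
  [1..1]={S,T1}  "b"  orig:{S}
  [2..2]={S,T1}  "b"  orig:{S}
  [3..3]={S,T1}  "b"  orig:{S}
  [4..4]={S,T1}  "b"  orig:{S}
  [0..1]=∅  "ab"
  [1..2]={B,S}  "bb"
  [2..3]={B,S}  "bb"
  [3..4]={B,S}  "bb"
  [0..2]=∅  "abb"
  [1..3]={S}  "bbb"
  [2..4]={S}  "bbb"
  [0..3]=∅  "abbb"
  [1..4]={S}  "bbbb"
  [0..4]=∅  "abbbb"

S ∉ T[0,4] ⇒ NO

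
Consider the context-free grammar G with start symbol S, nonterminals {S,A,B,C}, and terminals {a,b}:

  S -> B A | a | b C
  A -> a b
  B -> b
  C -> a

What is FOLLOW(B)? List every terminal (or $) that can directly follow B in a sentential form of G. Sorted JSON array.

Compute FIRST by fixpoint:
iter 1:
  A via A→a b: +{a}
  B via B→b: +{b}
  C via C→a: +{a}
  S via S→B A: +{b}
  S via S→a: +{a}
  S: {a,b}  A: {a}  B: {b}  C: {a}
iter 2: (no change)
  S: {a,b}  A: {a}  B: {b}  C: {a}

Compute FOLLOW by fixpoint:
initialize: $ ∈ FOLLOW(S)
iter 1:
  S→B A: FOLLOW(B) ⊇ FIRST(A) = {a}; new: +{a}
  S→B A: FOLLOW(A) ⊇ FOLLOW(S) ⊇ {$}; new: +{$}
  S→b C: FOLLOW(C) ⊇ FOLLOW(S) ⊇ {$}; new: +{$}
  FOLLOW(S)={$}  FOLLOW(A)={$}  FOLLOW(B)={a}  FOLLOW(C)={$}
iter 2: — fixpoint
  FOLLOW(S)={$}  FOLLOW(A)={$}  FOLLOW(B)={a}  FOLLOW(C)={$}

FOLLOW(B) = ["a"]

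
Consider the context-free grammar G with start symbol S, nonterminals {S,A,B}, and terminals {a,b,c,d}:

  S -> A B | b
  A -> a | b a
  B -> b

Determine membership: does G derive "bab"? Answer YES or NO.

Convert to CNF:
  S -> A B | b
  A -> T0 T1 | a
  B -> b
  T0 -> b
  T1 -> a

CYK table (by increasing span):
  T[0,0] 'b' = {B,S,T0}  orig:{B,S}
  T[1,1] 'a' = {A,T1}  orig:{A}
  T[2,2] 'b' = {B,S,T0}  orig:{B,S}
  T[0,1] 'ba' = {A}
  T[1,2] 'ab' = {S}
  T[0,2] 'bab' = {S}

S ∈ T[0,2] ⇒ YES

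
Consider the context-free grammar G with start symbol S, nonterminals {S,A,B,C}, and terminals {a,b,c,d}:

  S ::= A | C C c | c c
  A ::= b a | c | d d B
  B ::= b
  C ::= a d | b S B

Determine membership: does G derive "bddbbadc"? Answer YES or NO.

Convert to CNF:
  S -> C X6 | T0 T1 | T2 X7 | T3 T3 | c
  A -> T0 T1 | T2 X4 | c
  B -> b
  C -> T0 X5 | T1 T2
  T0 -> b
  T1 -> a
  T2 -> d
  T3 -> c
  X4 -> T2 B
  X5 -> S B
  X6 -> C T3
  X7 -> T2 B

CYK fill:
  [0..0]={B,T0}  "b"  orig:{B}
  [1..1]={T2}  "d"  orig:{}
  [2..2]={T2}  "d"  orig:{}
  [3..3]={B,T0}  "b"  orig:{B}
  [4..4]={B,T0}  "b"  orig:{B}
  [5..5]={T1}  "a"  orig:{}
  [6..6]={T2}  "d"  orig:{}
  [7..7]={A,S,T3}  "c"  orig:{A,S}
  [0..1]=∅  "bd"
  [1..2]=∅  "dd"
  [2..3]={X4,X7}  "db"  orig:{}
  [3..4]=∅  "bb"
  [4..5]={A,S}  "ba"
  [5..6]={C}  "ad"
  [6..7]=∅  "dc"
  [0..2]=∅  "bdd"
  [1..3]={A,S}  "ddb"
  [2..4]=∅  "dbb"
  [3..5]=∅  "bba"
  [4..6]=∅  "bad"
  [5..7]={X6}  "adc"  orig:{}
  [0..3]=∅  "bddb"
  [1..4]={X5}  "ddbb"  orig:{}
  [2..5]=∅  "dbba"
  [3..6]=∅  "bbad"
  [4..7]=∅  "badc"
  [0..4]={C}  "bddbb"
  [1..5]=∅  "ddbba"
  [2..6]=∅  "dbbad"
  [3..7]=∅  "bbadc"
  [0..5]=∅  "bddbba"
  [1..6]=∅  "ddbbad"
  [2..7]=∅  "dbbadc"
  [0..6]=∅  "bddbbad"
  [1..7]=∅  "ddbbadc"
  [0..7]={S}  "bddbbadc"

S ∈ T[0,7] ⇒ YES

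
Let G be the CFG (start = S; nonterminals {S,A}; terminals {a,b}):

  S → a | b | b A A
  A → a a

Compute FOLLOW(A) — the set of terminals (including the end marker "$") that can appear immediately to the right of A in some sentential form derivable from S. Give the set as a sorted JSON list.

FIRST iteration:
pass 1:
  A via A→a a: +{a}
  S via S→a: +{a}
  S via S→b: +{b}
  FIRST(S)={a,b}  FIRST(A)={a}
pass 2: (stable)
  FIRST(S)={a,b}  FIRST(A)={a}

FOLLOW sets:
initialize: $ ∈ FOLLOW(S)
round 1:
  S→b A A: FOLLOW(A) ⊇ FIRST(A) = {a}; new: +{a}
  S→b A A: FOLLOW(A) ⊇ FOLLOW(S) ⊇ {$}; new: +{$}
  S: {$}  A: {$,a}
round 2: (stable)
  S: {$}  A: {$,a}

FOLLOW(A) = ["$", "a"]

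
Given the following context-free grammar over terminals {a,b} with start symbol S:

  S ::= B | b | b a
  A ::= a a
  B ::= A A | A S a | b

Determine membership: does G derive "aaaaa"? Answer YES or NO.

Convert to CNF:
  S -> A A | A X3 | T1 T0 | b
  A -> T0 T0
  B -> A A | A X2 | b
  T0 -> a
  T1 -> b
  X2 -> S T0
  X3 -> S T0

CYK fill:
  T[0,0] 'a' = {T0}  orig:{}
  T[1,1] 'a' = {T0}  orig:{}
  T[2,2] 'a' = {T0}  orig:{}
  T[3,3] 'a' = {T0}  orig:{}
  T[4,4] 'a' = {T0}  orig:{}
  T[0,1] 'aa' = {A}
  T[1,2] 'aa' = {A}
  T[2,3] 'aa' = {A}
  T[3,4] 'aa' = {A}
  T[0,2] 'aaa' = ∅
  T[1,3] 'aaa' = ∅
  T[2,4] 'aaa' = ∅
  T[0,3] 'aaaa' = {B,S}
  T[1,4] 'aaaa' = {B,S}
  T[0,4] 'aaaaa' = {X2,X3}  orig:{}

S ∉ T[0,4] ⇒ NO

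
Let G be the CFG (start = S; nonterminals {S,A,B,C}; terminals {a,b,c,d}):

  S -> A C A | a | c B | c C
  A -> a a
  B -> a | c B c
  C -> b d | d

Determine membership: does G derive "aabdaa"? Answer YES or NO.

Convert to CNF:
  S -> A X5 | T1 B | T1 C | a
  A -> T0 T0
  B -> T1 X4 | a
  C -> T2 T3 | d
  T0 -> a
  T1 -> c
  T2 -> b
  T3 -> d
  X4 -> B T1
  X5 -> C A

CYK fill:
  [0..0]={B,S,T0}  "a"  orig:{B,S}
  [1..1]={B,S,T0}  "a"  orig:{B,S}
  [2..2]={T2}  "b"  orig:{}
  [3..3]={C,T3}  "d"  orig:{C}
  [4..4]={B,S,T0}  "a"  orig:{B,S}
  [5..5]={B,S,T0}  "a"  orig:{B,S}
  [0..1]={A}  "aa"
  [1..2]=∅  "ab"
  [2..3]={C}  "bd"
  [3..4]=∅  "da"
  [4..5]={A}  "aa"
  [0..2]=∅  "aab"
  [1..3]=∅  "abd"
  [2..4]=∅  "bda"
  [3..5]={X5}  "daa"  orig:{}
  [0..3]=∅  "aabd"
  [1..4]=∅  "abda"
  [2..5]={X5}  "bdaa"  orig:{}
  [0..4]=∅  "aabda"
  [1..5]=∅  "abdaa"
  [0..5]={S}  "aabdaa"

S ∈ T[0,5] ⇒ YES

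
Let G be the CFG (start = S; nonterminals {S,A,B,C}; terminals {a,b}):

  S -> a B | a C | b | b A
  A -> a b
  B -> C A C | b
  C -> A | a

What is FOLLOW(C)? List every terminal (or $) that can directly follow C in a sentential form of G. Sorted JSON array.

FIRST sets, iterate to fixpoint:
round 1:
  A via A→a b: +{a}
  B via B→b: +{b}
  C via C→A: +{a}
  S via S→a B: +{a}
  S via S→b: +{b}
  FIRST(S)={a,b}  FIRST(A)={a}  FIRST(B)={b}  FIRST(C)={a}
round 2:
  B via B→C A C: +{a}
  FIRST(S)={a,b}  FIRST(A)={a}  FIRST(B)={a,b}  FIRST(C)={a}
round 3: (stable)
  FIRST(S)={a,b}  FIRST(A)={a}  FIRST(B)={a,b}  FIRST(C)={a}

FOLLOW sets:
initialize: $ ∈ FOLLOW(S)
pass 1:
  B→C A C: FOLLOW(C) ⊇ FIRST(A) = {a}; new: +{a}
  B→C A C: FOLLOW(A) ⊇ FIRST(C) = {a}; new: +{a}
  S→a B: FOLLOW(B) ⊇ FOLLOW(S) ⊇ {$}; new: +{$}
  S→a C: FOLLOW(C) ⊇ FOLLOW(S) ⊇ {$}; new: +{$}
  S→b A: FOLLOW(A) ⊇ FOLLOW(S) ⊇ {$}; new: +{$}
  FOLLOW[S]={$}  FOLLOW[A]={$,a}  FOLLOW[B]={$}  FOLLOW[C]={$,a}
pass 2: done
  FOLLOW[S]={$}  FOLLOW[A]={$,a}  FOLLOW[B]={$}  FOLLOW[C]={$,a}

FOLLOW(C) = ["$", "a"]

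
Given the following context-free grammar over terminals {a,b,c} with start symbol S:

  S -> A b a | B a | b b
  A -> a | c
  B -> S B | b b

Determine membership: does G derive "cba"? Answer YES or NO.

CNF form of G:
  S -> A X2 | B T1 | T0 T0
  A -> a | c
  B -> S B | T0 T0
  T0 -> b
  T1 -> a
  X2 -> T0 T1

CYK fill:
  cell(0,0) c: {A}
  cell(1,1) b: {T0}  orig:{}
  cell(2,2) a: {A,T1}  orig:{A}
  cell(0,1) cb: ∅
  cell(1,2) ba: {X2}  orig:{}
  cell(0,2) cba: {S}

S ∈ T[0,2] ⇒ YES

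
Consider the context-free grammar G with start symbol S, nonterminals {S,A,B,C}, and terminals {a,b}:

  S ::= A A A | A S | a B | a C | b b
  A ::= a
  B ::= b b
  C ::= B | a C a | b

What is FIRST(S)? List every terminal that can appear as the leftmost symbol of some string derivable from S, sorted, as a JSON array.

FIRST iteration:
[1]
  A via A→a: +{a}
  B via B→b b: +{b}
  C via C→B: +{b}
  C via C→a C a: +{a}
  S via S→A A A: +{a}
  S via S→b b: +{b}
  S: {a,b}  A: {a}  B: {b}  C: {a,b}
[2] (no change)
  S: {a,b}  A: {a}  B: {b}  C: {a,b}

FIRST(S) = ["a", "b"]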